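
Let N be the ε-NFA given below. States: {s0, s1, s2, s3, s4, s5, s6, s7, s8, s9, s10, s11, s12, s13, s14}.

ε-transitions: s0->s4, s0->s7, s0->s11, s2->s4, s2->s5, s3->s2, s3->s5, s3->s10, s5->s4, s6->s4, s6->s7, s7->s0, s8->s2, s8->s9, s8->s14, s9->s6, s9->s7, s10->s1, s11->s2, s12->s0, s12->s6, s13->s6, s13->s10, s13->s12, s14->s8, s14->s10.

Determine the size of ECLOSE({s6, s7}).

Start with {s6, s7}.
From s6 via ε: add s4.
From s7 via ε: add s0.
From s0 via ε: add s11.
From s11 via ε: add s2.
From s2 via ε: add s5.
ε-closure = {s0, s2, s4, s5, s6, s7, s11}, which has 7 states.

7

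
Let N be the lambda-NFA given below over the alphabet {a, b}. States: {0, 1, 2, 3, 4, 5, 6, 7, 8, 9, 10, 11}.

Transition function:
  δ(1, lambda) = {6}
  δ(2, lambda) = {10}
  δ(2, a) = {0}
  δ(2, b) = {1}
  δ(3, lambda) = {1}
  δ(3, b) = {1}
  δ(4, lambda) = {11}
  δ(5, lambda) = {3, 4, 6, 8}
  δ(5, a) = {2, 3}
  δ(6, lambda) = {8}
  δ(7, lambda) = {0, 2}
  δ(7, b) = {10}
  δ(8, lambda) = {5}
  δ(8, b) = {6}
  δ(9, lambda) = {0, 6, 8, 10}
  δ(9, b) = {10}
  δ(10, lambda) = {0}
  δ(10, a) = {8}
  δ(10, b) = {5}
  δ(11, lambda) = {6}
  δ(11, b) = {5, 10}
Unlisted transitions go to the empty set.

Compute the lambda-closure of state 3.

{1, 3, 4, 5, 6, 8, 11}

Start with {3}.
From 3 via lambda: add 1.
From 1 via lambda: add 6.
From 6 via lambda: add 8.
From 8 via lambda: add 5.
From 5 via lambda: add 4.
From 4 via lambda: add 11.
No new states can be added; the closed set is {1, 3, 4, 5, 6, 8, 11}.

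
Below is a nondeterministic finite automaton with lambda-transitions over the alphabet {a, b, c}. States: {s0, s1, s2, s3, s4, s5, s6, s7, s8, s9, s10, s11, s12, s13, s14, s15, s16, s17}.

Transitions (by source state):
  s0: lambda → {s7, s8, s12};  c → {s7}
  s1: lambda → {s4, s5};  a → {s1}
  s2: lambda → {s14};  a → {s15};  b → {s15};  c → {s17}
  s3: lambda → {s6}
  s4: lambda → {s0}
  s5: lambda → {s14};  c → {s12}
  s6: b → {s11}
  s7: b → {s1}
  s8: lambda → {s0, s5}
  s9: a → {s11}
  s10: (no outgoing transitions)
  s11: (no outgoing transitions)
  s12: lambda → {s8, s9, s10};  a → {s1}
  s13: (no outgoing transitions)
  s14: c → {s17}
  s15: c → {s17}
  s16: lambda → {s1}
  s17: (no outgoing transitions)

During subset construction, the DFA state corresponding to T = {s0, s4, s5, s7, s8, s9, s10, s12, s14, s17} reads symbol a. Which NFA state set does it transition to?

{s0, s1, s4, s5, s7, s8, s9, s10, s11, s12, s14}

s9 on a → {s11}.
s12 on a → {s1}.
No a-transition from s0, s4, s5, s7, s8, s10, s14, s17.
Union after reading a: {s1, s11}.
Now take the lambda-closure:
From s1 via lambda: add s4, s5.
From s4 via lambda: add s0.
From s5 via lambda: add s14.
From s0 via lambda: add s7, s8, s12.
From s12 via lambda: add s9, s10.
No new states can be added; the closed set is {s0, s1, s4, s5, s7, s8, s9, s10, s11, s12, s14}.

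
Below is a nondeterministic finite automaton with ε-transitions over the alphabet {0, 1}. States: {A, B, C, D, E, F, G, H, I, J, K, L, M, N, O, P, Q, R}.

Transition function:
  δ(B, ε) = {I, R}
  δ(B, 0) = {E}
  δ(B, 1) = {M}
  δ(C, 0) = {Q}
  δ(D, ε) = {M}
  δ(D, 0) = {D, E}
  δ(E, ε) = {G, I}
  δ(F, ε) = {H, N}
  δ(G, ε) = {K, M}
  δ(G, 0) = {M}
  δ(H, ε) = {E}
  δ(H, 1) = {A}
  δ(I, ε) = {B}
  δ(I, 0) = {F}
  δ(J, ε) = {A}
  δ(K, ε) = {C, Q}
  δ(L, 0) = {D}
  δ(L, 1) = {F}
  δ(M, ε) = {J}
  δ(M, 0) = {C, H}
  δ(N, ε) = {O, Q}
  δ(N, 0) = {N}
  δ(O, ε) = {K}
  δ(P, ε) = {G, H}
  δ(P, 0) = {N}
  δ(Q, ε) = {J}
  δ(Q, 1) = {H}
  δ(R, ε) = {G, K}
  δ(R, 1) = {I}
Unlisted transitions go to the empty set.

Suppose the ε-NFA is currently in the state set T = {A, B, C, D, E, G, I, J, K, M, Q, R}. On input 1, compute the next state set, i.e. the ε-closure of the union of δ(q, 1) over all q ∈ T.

B on 1 → {M}.
Q on 1 → {H}.
R on 1 → {I}.
No 1-transition from A, C, D, E, G, I, J, K, M.
Union after reading 1: {H, I, M}.
Now take the ε-closure:
From H via ε: add E.
From I via ε: add B.
From M via ε: add J.
From B via ε: add R.
From E via ε: add G.
From J via ε: add A.
From G via ε: add K.
From K via ε: add C, Q.
No new states can be added; the closed set is {A, B, C, E, G, H, I, J, K, M, Q, R}.

{A, B, C, E, G, H, I, J, K, M, Q, R}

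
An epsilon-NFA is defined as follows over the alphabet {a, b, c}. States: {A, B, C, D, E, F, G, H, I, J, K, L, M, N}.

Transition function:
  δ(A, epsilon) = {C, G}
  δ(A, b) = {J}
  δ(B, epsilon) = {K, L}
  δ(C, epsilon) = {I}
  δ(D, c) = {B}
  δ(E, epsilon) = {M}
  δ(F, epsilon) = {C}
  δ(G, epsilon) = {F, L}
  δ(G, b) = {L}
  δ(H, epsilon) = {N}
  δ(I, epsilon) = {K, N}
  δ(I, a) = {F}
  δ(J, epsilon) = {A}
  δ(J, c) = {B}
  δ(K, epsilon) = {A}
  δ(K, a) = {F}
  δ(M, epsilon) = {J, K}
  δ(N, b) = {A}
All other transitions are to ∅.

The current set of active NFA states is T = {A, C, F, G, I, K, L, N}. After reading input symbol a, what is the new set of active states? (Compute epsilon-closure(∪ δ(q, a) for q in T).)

{A, C, F, G, I, K, L, N}

I on a → {F}.
K on a → {F}.
No a-transition from A, C, F, G, L, N.
Union after reading a: {F}.
Now take the epsilon-closure:
From F via epsilon: add C.
From C via epsilon: add I.
From I via epsilon: add K, N.
From K via epsilon: add A.
From A via epsilon: add G.
From G via epsilon: add L.
No new states can be added; the closed set is {A, C, F, G, I, K, L, N}.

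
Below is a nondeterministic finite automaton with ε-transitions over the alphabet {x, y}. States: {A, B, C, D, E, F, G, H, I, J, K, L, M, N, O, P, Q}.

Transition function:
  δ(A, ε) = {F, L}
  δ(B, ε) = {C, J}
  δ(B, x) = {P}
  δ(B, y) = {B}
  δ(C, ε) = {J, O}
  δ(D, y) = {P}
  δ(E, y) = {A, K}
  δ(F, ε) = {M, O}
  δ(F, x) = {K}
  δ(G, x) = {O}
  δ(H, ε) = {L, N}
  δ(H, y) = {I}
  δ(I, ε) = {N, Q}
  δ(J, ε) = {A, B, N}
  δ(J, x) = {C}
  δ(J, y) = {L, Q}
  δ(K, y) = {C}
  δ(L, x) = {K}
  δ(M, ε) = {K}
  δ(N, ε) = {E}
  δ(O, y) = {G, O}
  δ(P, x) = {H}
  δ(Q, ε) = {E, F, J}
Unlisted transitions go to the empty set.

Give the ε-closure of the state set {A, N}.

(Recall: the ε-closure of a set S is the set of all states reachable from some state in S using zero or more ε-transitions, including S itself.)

{A, E, F, K, L, M, N, O}

Start with {A, N}.
From A via ε: add F, L.
From N via ε: add E.
From F via ε: add M, O.
From M via ε: add K.
No new states can be added; the closed set is {A, E, F, K, L, M, N, O}.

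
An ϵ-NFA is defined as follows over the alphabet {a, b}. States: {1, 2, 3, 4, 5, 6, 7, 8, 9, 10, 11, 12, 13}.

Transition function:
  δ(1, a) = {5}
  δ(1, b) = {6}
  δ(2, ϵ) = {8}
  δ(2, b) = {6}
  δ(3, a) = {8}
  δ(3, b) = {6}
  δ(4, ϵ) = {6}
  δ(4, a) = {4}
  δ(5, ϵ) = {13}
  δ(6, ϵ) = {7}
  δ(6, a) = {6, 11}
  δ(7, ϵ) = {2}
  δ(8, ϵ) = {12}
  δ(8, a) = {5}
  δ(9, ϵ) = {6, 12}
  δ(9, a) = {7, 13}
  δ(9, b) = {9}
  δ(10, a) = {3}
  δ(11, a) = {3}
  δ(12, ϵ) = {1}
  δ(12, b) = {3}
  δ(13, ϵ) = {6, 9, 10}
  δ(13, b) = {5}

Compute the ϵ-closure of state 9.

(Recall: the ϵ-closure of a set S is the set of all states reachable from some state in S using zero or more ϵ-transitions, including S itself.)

Start with {9}.
From 9 via ϵ: add 6, 12.
From 6 via ϵ: add 7.
From 12 via ϵ: add 1.
From 7 via ϵ: add 2.
From 2 via ϵ: add 8.
No new states can be added; the closed set is {1, 2, 6, 7, 8, 9, 12}.

{1, 2, 6, 7, 8, 9, 12}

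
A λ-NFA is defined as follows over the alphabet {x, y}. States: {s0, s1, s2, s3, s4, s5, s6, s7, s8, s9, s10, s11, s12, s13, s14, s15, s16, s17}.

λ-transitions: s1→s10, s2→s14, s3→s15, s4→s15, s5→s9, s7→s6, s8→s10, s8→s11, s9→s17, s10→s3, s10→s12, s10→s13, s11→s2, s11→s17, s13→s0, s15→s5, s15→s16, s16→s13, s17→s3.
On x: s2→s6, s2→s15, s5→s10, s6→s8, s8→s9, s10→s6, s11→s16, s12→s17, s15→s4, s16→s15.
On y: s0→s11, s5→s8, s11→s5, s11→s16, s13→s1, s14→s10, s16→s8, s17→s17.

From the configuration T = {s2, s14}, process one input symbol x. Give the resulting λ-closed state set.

{s0, s3, s5, s6, s9, s13, s15, s16, s17}

s2 on x → {s6, s15}.
No x-transition from s14.
Union after reading x: {s6, s15}.
Now take the λ-closure:
From s15 via λ: add s5, s16.
From s5 via λ: add s9.
From s16 via λ: add s13.
From s9 via λ: add s17.
From s13 via λ: add s0.
From s17 via λ: add s3.
No new states can be added; the closed set is {s0, s3, s5, s6, s9, s13, s15, s16, s17}.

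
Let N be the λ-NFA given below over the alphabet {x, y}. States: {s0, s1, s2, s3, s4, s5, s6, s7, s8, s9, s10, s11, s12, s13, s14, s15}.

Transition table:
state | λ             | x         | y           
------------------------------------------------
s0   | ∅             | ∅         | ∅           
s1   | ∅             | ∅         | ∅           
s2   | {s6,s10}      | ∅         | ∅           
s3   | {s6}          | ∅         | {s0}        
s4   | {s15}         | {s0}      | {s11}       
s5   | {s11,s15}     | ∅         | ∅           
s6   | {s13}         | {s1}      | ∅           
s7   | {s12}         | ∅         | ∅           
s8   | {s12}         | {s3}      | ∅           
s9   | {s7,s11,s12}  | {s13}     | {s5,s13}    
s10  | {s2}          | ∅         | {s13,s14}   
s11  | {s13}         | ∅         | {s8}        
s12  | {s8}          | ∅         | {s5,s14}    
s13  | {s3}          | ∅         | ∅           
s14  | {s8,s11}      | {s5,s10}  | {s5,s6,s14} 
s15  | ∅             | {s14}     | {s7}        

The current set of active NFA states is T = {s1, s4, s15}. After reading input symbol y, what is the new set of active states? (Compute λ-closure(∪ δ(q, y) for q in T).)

s4 on y → {s11}.
s15 on y → {s7}.
No y-transition from s1.
Union after reading y: {s7, s11}.
Now take the λ-closure:
From s7 via λ: add s12.
From s11 via λ: add s13.
From s12 via λ: add s8.
From s13 via λ: add s3.
From s3 via λ: add s6.
No new states can be added; the closed set is {s3, s6, s7, s8, s11, s12, s13}.

{s3, s6, s7, s8, s11, s12, s13}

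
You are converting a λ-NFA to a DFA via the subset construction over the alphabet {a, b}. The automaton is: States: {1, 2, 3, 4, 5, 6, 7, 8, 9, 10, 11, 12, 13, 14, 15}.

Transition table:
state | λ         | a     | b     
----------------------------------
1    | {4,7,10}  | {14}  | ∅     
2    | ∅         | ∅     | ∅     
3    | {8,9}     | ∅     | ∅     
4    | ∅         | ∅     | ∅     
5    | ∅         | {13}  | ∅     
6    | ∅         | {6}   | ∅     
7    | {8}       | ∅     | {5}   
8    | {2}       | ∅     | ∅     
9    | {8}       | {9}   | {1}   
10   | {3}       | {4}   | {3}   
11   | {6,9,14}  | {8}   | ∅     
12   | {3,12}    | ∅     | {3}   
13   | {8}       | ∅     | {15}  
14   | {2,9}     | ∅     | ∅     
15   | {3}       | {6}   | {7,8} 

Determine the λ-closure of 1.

Start with {1}.
From 1 via λ: add 4, 7, 10.
From 7 via λ: add 8.
From 10 via λ: add 3.
From 3 via λ: add 9.
From 8 via λ: add 2.
No new states can be added; the closed set is {1, 2, 3, 4, 7, 8, 9, 10}.

{1, 2, 3, 4, 7, 8, 9, 10}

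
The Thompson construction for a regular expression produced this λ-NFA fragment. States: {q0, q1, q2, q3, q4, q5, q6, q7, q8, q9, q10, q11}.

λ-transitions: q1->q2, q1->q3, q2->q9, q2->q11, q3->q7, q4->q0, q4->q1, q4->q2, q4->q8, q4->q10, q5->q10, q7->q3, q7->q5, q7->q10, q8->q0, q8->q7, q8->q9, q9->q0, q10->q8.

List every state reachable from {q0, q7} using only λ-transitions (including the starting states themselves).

Start with {q0, q7}.
From q7 via λ: add q3, q5, q10.
From q10 via λ: add q8.
From q8 via λ: add q9.
No new states can be added; the closed set is {q0, q3, q5, q7, q8, q9, q10}.

{q0, q3, q5, q7, q8, q9, q10}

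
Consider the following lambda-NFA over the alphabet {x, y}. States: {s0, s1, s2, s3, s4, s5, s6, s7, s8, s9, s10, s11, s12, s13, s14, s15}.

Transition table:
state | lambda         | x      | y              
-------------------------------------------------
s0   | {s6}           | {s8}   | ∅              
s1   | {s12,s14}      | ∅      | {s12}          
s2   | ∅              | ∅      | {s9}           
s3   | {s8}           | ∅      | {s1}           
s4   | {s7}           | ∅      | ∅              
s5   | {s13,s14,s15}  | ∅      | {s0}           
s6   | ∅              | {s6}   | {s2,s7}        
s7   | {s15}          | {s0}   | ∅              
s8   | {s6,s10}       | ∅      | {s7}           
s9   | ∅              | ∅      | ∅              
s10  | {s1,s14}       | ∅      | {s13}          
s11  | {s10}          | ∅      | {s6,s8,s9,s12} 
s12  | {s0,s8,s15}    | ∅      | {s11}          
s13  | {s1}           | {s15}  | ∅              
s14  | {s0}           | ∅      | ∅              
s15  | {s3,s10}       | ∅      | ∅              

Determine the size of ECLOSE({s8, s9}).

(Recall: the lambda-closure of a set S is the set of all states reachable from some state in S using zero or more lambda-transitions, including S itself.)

Start with {s8, s9}.
From s8 via lambda: add s6, s10.
From s10 via lambda: add s1, s14.
From s1 via lambda: add s12.
From s14 via lambda: add s0.
From s12 via lambda: add s15.
From s15 via lambda: add s3.
lambda-closure = {s0, s1, s3, s6, s8, s9, s10, s12, s14, s15}, which has 10 states.

10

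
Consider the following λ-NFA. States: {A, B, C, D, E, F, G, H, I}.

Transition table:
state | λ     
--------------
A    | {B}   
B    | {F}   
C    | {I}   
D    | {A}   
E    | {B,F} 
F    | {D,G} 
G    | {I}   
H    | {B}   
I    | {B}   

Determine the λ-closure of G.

{A, B, D, F, G, I}

Start with {G}.
From G via λ: add I.
From I via λ: add B.
From B via λ: add F.
From F via λ: add D.
From D via λ: add A.
No new states can be added; the closed set is {A, B, D, F, G, I}.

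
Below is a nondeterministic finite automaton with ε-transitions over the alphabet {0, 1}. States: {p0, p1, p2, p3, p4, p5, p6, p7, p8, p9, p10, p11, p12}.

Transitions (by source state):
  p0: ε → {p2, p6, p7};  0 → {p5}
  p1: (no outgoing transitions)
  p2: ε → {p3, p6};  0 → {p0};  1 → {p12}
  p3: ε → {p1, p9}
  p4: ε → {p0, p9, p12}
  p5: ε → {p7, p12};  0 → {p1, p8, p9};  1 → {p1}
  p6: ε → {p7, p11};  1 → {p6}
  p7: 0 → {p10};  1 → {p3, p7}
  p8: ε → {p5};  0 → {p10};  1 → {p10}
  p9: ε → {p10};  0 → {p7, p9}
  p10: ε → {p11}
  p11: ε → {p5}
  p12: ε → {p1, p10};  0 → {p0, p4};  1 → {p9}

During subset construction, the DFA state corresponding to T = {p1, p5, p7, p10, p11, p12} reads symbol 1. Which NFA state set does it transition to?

p5 on 1 → {p1}.
p7 on 1 → {p3, p7}.
p12 on 1 → {p9}.
No 1-transition from p1, p10, p11.
Union after reading 1: {p1, p3, p7, p9}.
Now take the ε-closure:
From p9 via ε: add p10.
From p10 via ε: add p11.
From p11 via ε: add p5.
From p5 via ε: add p12.
No new states can be added; the closed set is {p1, p3, p5, p7, p9, p10, p11, p12}.

{p1, p3, p5, p7, p9, p10, p11, p12}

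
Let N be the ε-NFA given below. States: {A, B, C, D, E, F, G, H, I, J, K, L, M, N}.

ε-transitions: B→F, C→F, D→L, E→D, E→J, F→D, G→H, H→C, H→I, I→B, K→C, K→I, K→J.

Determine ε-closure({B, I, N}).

{B, D, F, I, L, N}

Start with {B, I, N}.
From B via ε: add F.
From F via ε: add D.
From D via ε: add L.
No new states can be added; the closed set is {B, D, F, I, L, N}.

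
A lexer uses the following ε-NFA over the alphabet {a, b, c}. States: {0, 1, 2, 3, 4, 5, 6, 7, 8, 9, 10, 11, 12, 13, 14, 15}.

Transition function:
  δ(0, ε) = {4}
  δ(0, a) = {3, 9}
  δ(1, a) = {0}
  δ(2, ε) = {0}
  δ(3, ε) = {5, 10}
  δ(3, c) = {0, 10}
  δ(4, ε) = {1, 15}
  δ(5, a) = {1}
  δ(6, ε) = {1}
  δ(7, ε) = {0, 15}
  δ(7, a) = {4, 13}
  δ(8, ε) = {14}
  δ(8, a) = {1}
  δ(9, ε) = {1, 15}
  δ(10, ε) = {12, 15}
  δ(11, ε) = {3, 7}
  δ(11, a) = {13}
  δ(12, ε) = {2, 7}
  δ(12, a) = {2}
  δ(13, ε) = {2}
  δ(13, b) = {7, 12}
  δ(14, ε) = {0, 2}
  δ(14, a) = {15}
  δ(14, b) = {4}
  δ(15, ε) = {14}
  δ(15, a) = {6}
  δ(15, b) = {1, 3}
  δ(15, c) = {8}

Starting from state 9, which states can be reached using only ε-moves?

{0, 1, 2, 4, 9, 14, 15}

Start with {9}.
From 9 via ε: add 1, 15.
From 15 via ε: add 14.
From 14 via ε: add 0, 2.
From 0 via ε: add 4.
No new states can be added; the closed set is {0, 1, 2, 4, 9, 14, 15}.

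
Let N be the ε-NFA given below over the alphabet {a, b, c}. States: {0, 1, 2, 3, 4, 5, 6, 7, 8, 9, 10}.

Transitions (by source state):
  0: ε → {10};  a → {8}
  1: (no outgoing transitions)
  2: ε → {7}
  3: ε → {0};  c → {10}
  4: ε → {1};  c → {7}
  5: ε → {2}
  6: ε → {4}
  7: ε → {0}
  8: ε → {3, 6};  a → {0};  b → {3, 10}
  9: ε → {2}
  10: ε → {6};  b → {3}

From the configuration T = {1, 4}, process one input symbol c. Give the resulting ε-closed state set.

{0, 1, 4, 6, 7, 10}

4 on c → {7}.
No c-transition from 1.
Union after reading c: {7}.
Now take the ε-closure:
From 7 via ε: add 0.
From 0 via ε: add 10.
From 10 via ε: add 6.
From 6 via ε: add 4.
From 4 via ε: add 1.
No new states can be added; the closed set is {0, 1, 4, 6, 7, 10}.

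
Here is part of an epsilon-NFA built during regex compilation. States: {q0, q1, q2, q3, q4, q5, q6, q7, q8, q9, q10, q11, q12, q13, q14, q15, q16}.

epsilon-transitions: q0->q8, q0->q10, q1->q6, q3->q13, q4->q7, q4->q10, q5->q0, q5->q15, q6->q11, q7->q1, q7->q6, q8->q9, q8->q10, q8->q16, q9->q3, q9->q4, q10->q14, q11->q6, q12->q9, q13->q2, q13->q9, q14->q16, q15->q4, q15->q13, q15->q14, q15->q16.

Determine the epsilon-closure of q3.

Start with {q3}.
From q3 via epsilon: add q13.
From q13 via epsilon: add q2, q9.
From q9 via epsilon: add q4.
From q4 via epsilon: add q7, q10.
From q7 via epsilon: add q1, q6.
From q10 via epsilon: add q14.
From q6 via epsilon: add q11.
From q14 via epsilon: add q16.
No new states can be added; the closed set is {q1, q2, q3, q4, q6, q7, q9, q10, q11, q13, q14, q16}.

{q1, q2, q3, q4, q6, q7, q9, q10, q11, q13, q14, q16}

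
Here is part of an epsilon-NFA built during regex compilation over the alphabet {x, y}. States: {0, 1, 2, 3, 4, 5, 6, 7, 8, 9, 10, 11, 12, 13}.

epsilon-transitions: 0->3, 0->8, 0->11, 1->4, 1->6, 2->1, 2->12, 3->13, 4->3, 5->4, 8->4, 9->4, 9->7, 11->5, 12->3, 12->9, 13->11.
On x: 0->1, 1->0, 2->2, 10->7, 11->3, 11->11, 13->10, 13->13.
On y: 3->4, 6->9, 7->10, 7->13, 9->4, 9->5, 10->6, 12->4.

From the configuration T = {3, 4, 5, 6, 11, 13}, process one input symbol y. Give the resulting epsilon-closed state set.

{3, 4, 5, 7, 9, 11, 13}

3 on y → {4}.
6 on y → {9}.
No y-transition from 4, 5, 11, 13.
Union after reading y: {4, 9}.
Now take the epsilon-closure:
From 4 via epsilon: add 3.
From 9 via epsilon: add 7.
From 3 via epsilon: add 13.
From 13 via epsilon: add 11.
From 11 via epsilon: add 5.
No new states can be added; the closed set is {3, 4, 5, 7, 9, 11, 13}.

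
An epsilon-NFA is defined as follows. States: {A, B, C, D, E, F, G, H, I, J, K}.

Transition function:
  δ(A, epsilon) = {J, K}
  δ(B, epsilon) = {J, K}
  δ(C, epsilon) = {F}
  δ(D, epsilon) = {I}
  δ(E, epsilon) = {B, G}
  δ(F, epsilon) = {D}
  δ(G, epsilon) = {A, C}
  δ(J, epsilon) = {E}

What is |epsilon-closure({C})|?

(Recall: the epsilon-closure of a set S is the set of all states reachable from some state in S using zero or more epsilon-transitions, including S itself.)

4

Start with {C}.
From C via epsilon: add F.
From F via epsilon: add D.
From D via epsilon: add I.
epsilon-closure = {C, D, F, I}, which has 4 states.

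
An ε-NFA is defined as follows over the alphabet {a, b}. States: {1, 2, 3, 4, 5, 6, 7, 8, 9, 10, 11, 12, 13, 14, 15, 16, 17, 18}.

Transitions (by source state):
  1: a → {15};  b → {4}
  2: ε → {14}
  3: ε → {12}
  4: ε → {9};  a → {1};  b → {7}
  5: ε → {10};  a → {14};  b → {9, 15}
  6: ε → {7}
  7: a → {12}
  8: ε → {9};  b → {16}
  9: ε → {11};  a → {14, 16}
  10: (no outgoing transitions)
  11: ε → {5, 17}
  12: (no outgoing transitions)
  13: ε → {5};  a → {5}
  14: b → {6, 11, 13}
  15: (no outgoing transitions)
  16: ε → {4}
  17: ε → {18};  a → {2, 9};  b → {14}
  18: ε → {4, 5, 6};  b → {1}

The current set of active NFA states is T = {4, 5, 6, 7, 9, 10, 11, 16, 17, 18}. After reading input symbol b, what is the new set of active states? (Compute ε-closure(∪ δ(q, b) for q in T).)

4 on b → {7}.
5 on b → {9, 15}.
17 on b → {14}.
18 on b → {1}.
No b-transition from 6, 7, 9, 10, 11, 16.
Union after reading b: {1, 7, 9, 14, 15}.
Now take the ε-closure:
From 9 via ε: add 11.
From 11 via ε: add 5, 17.
From 5 via ε: add 10.
From 17 via ε: add 18.
From 18 via ε: add 4, 6.
No new states can be added; the closed set is {1, 4, 5, 6, 7, 9, 10, 11, 14, 15, 17, 18}.

{1, 4, 5, 6, 7, 9, 10, 11, 14, 15, 17, 18}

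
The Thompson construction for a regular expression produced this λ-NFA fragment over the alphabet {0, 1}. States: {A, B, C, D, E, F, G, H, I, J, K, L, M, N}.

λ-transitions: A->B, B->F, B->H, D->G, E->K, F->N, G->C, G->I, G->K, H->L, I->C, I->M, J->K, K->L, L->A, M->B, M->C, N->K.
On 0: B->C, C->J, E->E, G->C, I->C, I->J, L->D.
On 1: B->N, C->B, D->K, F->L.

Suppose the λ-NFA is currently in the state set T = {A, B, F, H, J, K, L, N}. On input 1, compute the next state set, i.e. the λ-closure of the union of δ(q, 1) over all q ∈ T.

B on 1 → {N}.
F on 1 → {L}.
No 1-transition from A, H, J, K, L, N.
Union after reading 1: {L, N}.
Now take the λ-closure:
From L via λ: add A.
From N via λ: add K.
From A via λ: add B.
From B via λ: add F, H.
No new states can be added; the closed set is {A, B, F, H, K, L, N}.

{A, B, F, H, K, L, N}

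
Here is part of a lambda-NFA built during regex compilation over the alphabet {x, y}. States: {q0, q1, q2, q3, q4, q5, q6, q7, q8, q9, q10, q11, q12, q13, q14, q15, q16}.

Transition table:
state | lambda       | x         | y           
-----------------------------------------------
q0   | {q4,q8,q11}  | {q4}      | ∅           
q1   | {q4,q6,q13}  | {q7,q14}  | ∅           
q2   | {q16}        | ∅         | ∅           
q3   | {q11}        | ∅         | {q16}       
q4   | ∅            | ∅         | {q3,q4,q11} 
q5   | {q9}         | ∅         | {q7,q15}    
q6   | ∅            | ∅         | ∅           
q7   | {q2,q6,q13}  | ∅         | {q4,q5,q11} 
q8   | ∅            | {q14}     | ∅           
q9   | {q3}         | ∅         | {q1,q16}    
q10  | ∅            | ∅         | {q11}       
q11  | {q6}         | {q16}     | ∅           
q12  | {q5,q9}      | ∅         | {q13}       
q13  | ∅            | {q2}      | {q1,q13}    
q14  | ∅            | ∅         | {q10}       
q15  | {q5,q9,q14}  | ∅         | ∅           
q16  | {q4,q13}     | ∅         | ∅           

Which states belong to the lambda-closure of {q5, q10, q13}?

{q3, q5, q6, q9, q10, q11, q13}

Start with {q5, q10, q13}.
From q5 via lambda: add q9.
From q9 via lambda: add q3.
From q3 via lambda: add q11.
From q11 via lambda: add q6.
No new states can be added; the closed set is {q3, q5, q6, q9, q10, q11, q13}.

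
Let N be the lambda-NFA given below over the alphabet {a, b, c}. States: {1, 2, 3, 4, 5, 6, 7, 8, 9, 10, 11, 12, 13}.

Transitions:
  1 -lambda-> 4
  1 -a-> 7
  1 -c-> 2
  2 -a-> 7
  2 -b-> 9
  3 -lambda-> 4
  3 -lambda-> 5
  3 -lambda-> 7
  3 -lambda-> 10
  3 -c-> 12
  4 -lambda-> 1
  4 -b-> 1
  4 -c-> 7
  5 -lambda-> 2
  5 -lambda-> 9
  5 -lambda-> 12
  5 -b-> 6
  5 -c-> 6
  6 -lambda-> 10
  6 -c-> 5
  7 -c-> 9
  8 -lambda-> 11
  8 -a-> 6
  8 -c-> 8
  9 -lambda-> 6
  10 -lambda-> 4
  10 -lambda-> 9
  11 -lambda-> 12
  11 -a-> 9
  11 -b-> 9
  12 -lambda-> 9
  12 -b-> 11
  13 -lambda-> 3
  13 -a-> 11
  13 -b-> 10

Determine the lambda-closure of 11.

{1, 4, 6, 9, 10, 11, 12}

Start with {11}.
From 11 via lambda: add 12.
From 12 via lambda: add 9.
From 9 via lambda: add 6.
From 6 via lambda: add 10.
From 10 via lambda: add 4.
From 4 via lambda: add 1.
No new states can be added; the closed set is {1, 4, 6, 9, 10, 11, 12}.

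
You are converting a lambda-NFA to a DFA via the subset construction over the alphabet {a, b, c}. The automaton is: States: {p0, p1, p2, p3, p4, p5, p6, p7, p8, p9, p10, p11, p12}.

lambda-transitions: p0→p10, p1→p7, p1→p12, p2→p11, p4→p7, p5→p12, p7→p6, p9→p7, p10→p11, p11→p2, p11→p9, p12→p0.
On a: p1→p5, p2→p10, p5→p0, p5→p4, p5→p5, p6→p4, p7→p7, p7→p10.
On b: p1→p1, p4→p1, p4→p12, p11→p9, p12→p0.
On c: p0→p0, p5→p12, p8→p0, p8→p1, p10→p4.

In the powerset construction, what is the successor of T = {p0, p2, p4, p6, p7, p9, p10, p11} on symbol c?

p0 on c → {p0}.
p10 on c → {p4}.
No c-transition from p2, p4, p6, p7, p9, p11.
Union after reading c: {p0, p4}.
Now take the lambda-closure:
From p0 via lambda: add p10.
From p4 via lambda: add p7.
From p7 via lambda: add p6.
From p10 via lambda: add p11.
From p11 via lambda: add p2, p9.
No new states can be added; the closed set is {p0, p2, p4, p6, p7, p9, p10, p11}.

{p0, p2, p4, p6, p7, p9, p10, p11}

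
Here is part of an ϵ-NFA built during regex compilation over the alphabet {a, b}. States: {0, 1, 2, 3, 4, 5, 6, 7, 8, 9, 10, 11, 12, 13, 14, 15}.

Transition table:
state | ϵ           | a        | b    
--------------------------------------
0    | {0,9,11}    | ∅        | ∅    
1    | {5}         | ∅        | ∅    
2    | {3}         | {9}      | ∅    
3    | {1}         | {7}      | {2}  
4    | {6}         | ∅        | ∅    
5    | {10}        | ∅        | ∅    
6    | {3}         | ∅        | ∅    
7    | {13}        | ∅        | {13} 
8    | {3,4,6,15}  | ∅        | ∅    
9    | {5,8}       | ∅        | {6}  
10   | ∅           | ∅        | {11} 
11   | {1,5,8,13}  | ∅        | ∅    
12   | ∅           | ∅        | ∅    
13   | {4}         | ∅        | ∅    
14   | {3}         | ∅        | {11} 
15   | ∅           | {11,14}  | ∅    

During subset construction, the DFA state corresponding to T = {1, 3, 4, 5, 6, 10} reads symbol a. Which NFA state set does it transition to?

3 on a → {7}.
No a-transition from 1, 4, 5, 6, 10.
Union after reading a: {7}.
Now take the ϵ-closure:
From 7 via ϵ: add 13.
From 13 via ϵ: add 4.
From 4 via ϵ: add 6.
From 6 via ϵ: add 3.
From 3 via ϵ: add 1.
From 1 via ϵ: add 5.
From 5 via ϵ: add 10.
No new states can be added; the closed set is {1, 3, 4, 5, 6, 7, 10, 13}.

{1, 3, 4, 5, 6, 7, 10, 13}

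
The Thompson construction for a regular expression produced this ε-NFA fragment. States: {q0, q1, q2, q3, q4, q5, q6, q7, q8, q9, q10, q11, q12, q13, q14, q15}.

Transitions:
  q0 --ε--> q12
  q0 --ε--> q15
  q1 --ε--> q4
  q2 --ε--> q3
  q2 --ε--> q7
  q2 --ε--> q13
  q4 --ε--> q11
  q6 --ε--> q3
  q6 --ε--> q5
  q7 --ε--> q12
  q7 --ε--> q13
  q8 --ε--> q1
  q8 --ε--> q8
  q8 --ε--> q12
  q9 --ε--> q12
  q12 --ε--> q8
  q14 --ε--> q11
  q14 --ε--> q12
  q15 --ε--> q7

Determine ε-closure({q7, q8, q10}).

{q1, q4, q7, q8, q10, q11, q12, q13}

Start with {q7, q8, q10}.
From q7 via ε: add q12, q13.
From q8 via ε: add q1.
From q1 via ε: add q4.
From q4 via ε: add q11.
No new states can be added; the closed set is {q1, q4, q7, q8, q10, q11, q12, q13}.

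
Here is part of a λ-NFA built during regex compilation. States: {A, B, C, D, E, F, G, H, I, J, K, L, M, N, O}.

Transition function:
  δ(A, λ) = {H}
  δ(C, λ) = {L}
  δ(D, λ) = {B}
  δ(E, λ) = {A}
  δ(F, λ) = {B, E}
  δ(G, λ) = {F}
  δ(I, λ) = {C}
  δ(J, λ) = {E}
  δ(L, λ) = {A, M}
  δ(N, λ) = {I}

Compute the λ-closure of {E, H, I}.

Start with {E, H, I}.
From E via λ: add A.
From I via λ: add C.
From C via λ: add L.
From L via λ: add M.
No new states can be added; the closed set is {A, C, E, H, I, L, M}.

{A, C, E, H, I, L, M}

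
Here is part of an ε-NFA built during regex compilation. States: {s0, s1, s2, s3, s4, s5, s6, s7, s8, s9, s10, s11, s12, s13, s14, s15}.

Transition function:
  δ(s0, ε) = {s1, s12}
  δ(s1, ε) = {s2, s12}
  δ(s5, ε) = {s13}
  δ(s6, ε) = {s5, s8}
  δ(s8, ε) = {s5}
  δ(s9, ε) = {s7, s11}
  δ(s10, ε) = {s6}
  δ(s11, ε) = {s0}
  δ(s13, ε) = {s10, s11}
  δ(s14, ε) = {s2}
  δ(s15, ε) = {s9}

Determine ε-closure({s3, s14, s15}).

Start with {s3, s14, s15}.
From s14 via ε: add s2.
From s15 via ε: add s9.
From s9 via ε: add s7, s11.
From s11 via ε: add s0.
From s0 via ε: add s1, s12.
No new states can be added; the closed set is {s0, s1, s2, s3, s7, s9, s11, s12, s14, s15}.

{s0, s1, s2, s3, s7, s9, s11, s12, s14, s15}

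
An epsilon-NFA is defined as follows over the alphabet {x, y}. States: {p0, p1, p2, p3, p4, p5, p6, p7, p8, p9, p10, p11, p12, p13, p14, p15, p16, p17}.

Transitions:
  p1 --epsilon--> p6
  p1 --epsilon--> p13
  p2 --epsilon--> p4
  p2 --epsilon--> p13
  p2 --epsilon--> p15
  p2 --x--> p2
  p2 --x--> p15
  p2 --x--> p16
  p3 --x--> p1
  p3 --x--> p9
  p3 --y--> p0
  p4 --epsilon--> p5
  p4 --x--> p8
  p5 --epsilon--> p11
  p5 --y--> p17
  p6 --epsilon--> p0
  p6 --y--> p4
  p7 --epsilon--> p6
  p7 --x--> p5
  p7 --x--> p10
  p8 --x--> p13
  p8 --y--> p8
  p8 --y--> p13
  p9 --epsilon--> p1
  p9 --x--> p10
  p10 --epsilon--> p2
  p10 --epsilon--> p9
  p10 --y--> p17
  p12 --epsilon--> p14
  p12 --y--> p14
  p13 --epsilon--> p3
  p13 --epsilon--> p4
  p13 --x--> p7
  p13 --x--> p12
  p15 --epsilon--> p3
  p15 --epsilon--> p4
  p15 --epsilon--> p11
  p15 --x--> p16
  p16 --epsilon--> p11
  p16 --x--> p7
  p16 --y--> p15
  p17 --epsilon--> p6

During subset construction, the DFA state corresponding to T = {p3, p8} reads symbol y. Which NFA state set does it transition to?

{p0, p3, p4, p5, p8, p11, p13}

p3 on y → {p0}.
p8 on y → {p8, p13}.
Union after reading y: {p0, p8, p13}.
Now take the epsilon-closure:
From p13 via epsilon: add p3, p4.
From p4 via epsilon: add p5.
From p5 via epsilon: add p11.
No new states can be added; the closed set is {p0, p3, p4, p5, p8, p11, p13}.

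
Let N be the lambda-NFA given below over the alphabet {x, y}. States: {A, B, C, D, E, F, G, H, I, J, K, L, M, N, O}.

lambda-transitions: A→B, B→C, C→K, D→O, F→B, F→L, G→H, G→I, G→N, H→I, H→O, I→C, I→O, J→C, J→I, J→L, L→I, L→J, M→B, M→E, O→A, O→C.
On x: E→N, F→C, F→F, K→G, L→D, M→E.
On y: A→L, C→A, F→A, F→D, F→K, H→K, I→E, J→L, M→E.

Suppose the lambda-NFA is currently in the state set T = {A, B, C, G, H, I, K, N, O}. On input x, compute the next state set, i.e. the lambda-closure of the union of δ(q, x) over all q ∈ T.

{A, B, C, G, H, I, K, N, O}

K on x → {G}.
No x-transition from A, B, C, G, H, I, N, O.
Union after reading x: {G}.
Now take the lambda-closure:
From G via lambda: add H, I, N.
From H via lambda: add O.
From I via lambda: add C.
From C via lambda: add K.
From O via lambda: add A.
From A via lambda: add B.
No new states can be added; the closed set is {A, B, C, G, H, I, K, N, O}.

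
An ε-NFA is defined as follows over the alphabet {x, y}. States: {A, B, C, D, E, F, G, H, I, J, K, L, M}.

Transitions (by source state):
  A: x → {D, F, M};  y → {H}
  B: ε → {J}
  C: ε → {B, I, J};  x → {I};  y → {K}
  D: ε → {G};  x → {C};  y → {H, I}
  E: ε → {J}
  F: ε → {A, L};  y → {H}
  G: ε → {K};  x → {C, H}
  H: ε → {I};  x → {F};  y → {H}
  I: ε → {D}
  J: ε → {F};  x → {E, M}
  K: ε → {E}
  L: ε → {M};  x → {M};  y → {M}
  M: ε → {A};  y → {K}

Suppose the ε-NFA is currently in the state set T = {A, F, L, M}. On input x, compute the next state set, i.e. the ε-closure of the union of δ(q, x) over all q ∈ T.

A on x → {D, F, M}.
L on x → {M}.
No x-transition from F, M.
Union after reading x: {D, F, M}.
Now take the ε-closure:
From D via ε: add G.
From F via ε: add A, L.
From G via ε: add K.
From K via ε: add E.
From E via ε: add J.
No new states can be added; the closed set is {A, D, E, F, G, J, K, L, M}.

{A, D, E, F, G, J, K, L, M}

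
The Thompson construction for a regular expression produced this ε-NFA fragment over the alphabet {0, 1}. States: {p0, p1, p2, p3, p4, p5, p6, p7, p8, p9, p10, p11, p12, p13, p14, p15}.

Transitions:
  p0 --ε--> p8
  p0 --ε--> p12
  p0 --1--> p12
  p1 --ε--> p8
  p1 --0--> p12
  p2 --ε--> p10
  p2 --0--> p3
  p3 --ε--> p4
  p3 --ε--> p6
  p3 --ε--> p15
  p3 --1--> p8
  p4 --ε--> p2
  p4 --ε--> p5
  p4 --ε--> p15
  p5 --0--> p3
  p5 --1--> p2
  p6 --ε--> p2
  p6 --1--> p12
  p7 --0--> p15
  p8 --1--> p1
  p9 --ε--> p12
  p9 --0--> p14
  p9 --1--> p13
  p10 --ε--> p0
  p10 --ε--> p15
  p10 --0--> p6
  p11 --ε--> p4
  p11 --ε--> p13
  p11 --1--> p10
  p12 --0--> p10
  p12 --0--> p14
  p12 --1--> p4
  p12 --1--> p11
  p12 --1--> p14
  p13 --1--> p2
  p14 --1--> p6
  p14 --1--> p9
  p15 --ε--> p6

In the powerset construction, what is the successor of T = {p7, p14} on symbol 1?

p14 on 1 → {p6, p9}.
No 1-transition from p7.
Union after reading 1: {p6, p9}.
Now take the ε-closure:
From p6 via ε: add p2.
From p9 via ε: add p12.
From p2 via ε: add p10.
From p10 via ε: add p0, p15.
From p0 via ε: add p8.
No new states can be added; the closed set is {p0, p2, p6, p8, p9, p10, p12, p15}.

{p0, p2, p6, p8, p9, p10, p12, p15}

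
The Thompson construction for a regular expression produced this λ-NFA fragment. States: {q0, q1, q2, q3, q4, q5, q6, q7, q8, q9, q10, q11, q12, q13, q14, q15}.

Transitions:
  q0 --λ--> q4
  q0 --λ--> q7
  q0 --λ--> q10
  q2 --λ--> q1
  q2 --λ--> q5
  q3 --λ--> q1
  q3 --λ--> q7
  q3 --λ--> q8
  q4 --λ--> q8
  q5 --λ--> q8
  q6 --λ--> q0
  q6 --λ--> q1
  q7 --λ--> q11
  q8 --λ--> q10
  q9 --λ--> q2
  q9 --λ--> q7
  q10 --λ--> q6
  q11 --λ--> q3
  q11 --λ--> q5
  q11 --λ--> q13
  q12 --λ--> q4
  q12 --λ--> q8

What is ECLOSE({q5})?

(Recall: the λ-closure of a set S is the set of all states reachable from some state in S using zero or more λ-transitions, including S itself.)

Start with {q5}.
From q5 via λ: add q8.
From q8 via λ: add q10.
From q10 via λ: add q6.
From q6 via λ: add q0, q1.
From q0 via λ: add q4, q7.
From q7 via λ: add q11.
From q11 via λ: add q3, q13.
No new states can be added; the closed set is {q0, q1, q3, q4, q5, q6, q7, q8, q10, q11, q13}.

{q0, q1, q3, q4, q5, q6, q7, q8, q10, q11, q13}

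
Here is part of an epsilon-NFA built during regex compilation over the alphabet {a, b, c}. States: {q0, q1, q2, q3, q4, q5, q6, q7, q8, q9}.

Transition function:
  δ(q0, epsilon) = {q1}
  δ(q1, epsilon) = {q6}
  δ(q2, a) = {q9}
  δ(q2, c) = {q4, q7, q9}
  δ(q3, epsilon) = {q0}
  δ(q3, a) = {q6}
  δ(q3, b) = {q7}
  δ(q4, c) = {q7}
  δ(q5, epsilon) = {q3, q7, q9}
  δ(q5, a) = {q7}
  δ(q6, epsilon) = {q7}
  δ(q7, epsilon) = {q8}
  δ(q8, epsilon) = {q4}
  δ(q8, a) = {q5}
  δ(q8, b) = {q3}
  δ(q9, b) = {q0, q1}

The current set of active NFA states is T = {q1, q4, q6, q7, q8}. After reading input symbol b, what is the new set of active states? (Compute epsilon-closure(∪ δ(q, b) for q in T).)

{q0, q1, q3, q4, q6, q7, q8}

q8 on b → {q3}.
No b-transition from q1, q4, q6, q7.
Union after reading b: {q3}.
Now take the epsilon-closure:
From q3 via epsilon: add q0.
From q0 via epsilon: add q1.
From q1 via epsilon: add q6.
From q6 via epsilon: add q7.
From q7 via epsilon: add q8.
From q8 via epsilon: add q4.
No new states can be added; the closed set is {q0, q1, q3, q4, q6, q7, q8}.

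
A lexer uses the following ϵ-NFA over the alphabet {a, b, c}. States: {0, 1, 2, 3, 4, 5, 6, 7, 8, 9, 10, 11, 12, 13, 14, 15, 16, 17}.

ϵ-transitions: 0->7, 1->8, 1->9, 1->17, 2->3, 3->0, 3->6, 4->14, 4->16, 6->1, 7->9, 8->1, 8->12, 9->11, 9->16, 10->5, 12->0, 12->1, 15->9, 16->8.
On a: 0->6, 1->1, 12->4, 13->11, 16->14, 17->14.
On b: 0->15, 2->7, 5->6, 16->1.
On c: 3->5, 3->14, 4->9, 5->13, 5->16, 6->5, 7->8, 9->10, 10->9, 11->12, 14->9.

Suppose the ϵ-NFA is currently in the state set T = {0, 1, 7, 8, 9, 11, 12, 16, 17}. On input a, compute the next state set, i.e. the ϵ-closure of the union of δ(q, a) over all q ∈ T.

0 on a → {6}.
1 on a → {1}.
12 on a → {4}.
16 on a → {14}.
17 on a → {14}.
No a-transition from 7, 8, 9, 11.
Union after reading a: {1, 4, 6, 14}.
Now take the ϵ-closure:
From 1 via ϵ: add 8, 9, 17.
From 4 via ϵ: add 16.
From 8 via ϵ: add 12.
From 9 via ϵ: add 11.
From 12 via ϵ: add 0.
From 0 via ϵ: add 7.
No new states can be added; the closed set is {0, 1, 4, 6, 7, 8, 9, 11, 12, 14, 16, 17}.

{0, 1, 4, 6, 7, 8, 9, 11, 12, 14, 16, 17}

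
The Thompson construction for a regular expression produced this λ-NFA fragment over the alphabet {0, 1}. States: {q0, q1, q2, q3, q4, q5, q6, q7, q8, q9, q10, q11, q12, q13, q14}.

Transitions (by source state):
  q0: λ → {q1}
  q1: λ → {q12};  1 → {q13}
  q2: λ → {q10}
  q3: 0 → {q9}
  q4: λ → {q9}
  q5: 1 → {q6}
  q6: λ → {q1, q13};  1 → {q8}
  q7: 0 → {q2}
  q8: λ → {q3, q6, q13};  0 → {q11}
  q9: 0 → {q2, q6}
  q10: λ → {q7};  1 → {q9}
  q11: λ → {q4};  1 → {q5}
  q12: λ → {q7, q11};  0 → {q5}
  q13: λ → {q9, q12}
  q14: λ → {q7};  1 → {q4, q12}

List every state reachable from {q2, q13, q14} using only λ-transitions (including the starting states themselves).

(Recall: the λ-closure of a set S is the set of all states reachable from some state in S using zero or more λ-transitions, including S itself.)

{q2, q4, q7, q9, q10, q11, q12, q13, q14}

Start with {q2, q13, q14}.
From q2 via λ: add q10.
From q13 via λ: add q9, q12.
From q14 via λ: add q7.
From q12 via λ: add q11.
From q11 via λ: add q4.
No new states can be added; the closed set is {q2, q4, q7, q9, q10, q11, q12, q13, q14}.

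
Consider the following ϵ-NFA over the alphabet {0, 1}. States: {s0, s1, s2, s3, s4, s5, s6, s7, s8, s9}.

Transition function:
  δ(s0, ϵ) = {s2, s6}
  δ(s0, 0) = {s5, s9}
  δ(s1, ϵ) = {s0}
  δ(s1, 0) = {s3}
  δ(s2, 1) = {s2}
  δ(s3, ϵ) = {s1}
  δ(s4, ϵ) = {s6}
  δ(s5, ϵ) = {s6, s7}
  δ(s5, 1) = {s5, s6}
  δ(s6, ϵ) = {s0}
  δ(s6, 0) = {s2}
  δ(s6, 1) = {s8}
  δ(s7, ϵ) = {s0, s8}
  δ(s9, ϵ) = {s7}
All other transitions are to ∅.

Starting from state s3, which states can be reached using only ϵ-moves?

{s0, s1, s2, s3, s6}

Start with {s3}.
From s3 via ϵ: add s1.
From s1 via ϵ: add s0.
From s0 via ϵ: add s2, s6.
No new states can be added; the closed set is {s0, s1, s2, s3, s6}.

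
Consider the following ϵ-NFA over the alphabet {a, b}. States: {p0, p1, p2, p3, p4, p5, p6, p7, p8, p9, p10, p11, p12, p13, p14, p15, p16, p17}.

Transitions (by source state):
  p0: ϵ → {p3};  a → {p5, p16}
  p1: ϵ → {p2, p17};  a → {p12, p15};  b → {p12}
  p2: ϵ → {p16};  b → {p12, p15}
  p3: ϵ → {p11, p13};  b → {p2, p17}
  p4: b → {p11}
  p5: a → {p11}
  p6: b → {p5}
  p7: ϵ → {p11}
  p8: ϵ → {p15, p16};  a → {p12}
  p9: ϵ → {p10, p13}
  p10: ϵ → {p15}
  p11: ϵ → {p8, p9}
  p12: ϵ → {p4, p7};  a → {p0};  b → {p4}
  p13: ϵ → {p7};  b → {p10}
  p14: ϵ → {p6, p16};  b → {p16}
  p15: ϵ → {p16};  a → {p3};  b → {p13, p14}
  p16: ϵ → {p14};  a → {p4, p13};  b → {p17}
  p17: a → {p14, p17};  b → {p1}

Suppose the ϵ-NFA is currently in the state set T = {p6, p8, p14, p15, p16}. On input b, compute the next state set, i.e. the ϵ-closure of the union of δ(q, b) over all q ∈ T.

p6 on b → {p5}.
p14 on b → {p16}.
p15 on b → {p13, p14}.
p16 on b → {p17}.
No b-transition from p8.
Union after reading b: {p5, p13, p14, p16, p17}.
Now take the ϵ-closure:
From p13 via ϵ: add p7.
From p14 via ϵ: add p6.
From p7 via ϵ: add p11.
From p11 via ϵ: add p8, p9.
From p8 via ϵ: add p15.
From p9 via ϵ: add p10.
No new states can be added; the closed set is {p5, p6, p7, p8, p9, p10, p11, p13, p14, p15, p16, p17}.

{p5, p6, p7, p8, p9, p10, p11, p13, p14, p15, p16, p17}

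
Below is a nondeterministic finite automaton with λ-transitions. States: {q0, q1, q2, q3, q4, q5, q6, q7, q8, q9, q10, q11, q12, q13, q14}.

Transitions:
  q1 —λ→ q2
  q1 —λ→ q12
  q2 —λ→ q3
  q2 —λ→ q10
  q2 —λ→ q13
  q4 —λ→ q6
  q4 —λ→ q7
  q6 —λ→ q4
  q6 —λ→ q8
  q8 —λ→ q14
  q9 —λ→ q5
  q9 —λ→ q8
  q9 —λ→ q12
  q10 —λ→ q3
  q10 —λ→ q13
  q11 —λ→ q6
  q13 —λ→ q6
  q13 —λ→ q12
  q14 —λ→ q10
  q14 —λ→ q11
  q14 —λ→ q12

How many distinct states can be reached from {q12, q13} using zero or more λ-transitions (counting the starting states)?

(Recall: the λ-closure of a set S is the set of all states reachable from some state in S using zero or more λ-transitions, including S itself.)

10

Start with {q12, q13}.
From q13 via λ: add q6.
From q6 via λ: add q4, q8.
From q4 via λ: add q7.
From q8 via λ: add q14.
From q14 via λ: add q10, q11.
From q10 via λ: add q3.
λ-closure = {q3, q4, q6, q7, q8, q10, q11, q12, q13, q14}, which has 10 states.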